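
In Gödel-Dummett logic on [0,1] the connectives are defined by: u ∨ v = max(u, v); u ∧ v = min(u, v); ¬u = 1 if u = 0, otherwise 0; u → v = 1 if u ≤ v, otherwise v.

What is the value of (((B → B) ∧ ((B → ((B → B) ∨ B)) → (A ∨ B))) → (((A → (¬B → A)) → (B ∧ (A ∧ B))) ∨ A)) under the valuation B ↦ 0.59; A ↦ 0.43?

(B → B): 0.59 ≤ 0.59, so result = 1
(B → B): 0.59 ≤ 0.59, so result = 1
((B → B) ∨ B) = max(1, 0.59) = 1
(B → ((B → B) ∨ B)): 0.59 ≤ 1, so result = 1
(A ∨ B) = max(0.43, 0.59) = 0.59
((B → ((B → B) ∨ B)) → (A ∨ B)): 1 > 0.59, so result = 0.59
((B → B) ∧ ((B → ((B → B) ∨ B)) → (A ∨ B))) = min(1, 0.59) = 0.59
¬B: Gödel ¬ of 0.59 = 0 (operand ≠ 0)
(¬B → A): 0 ≤ 0.43, so result = 1
(A → (¬B → A)): 0.43 ≤ 1, so result = 1
(A ∧ B) = min(0.43, 0.59) = 0.43
(B ∧ (A ∧ B)) = min(0.59, 0.43) = 0.43
((A → (¬B → A)) → (B ∧ (A ∧ B))): 1 > 0.43, so result = 0.43
(((A → (¬B → A)) → (B ∧ (A ∧ B))) ∨ A) = max(0.43, 0.43) = 0.43
(((B → B) ∧ ((B → ((B → B) ∨ B)) → (A ∨ B))) → (((A → (¬B → A)) → (B ∧ (A ∧ B))) ∨ A)): 0.59 > 0.43, so result = 0.43

0.43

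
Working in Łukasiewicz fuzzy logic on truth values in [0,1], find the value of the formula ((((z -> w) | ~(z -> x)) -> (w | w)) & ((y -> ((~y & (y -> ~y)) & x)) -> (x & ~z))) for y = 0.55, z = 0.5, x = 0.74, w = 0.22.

(z -> w): min(1, 1 − 0.5 + 0.22) = 0.72
(z -> x): min(1, 1 − 0.5 + 0.74) = 1
~(z -> x): Łukasiewicz ¬ gives 1 − 1 = 0
((z -> w) | ~(z -> x)) = max(0.72, 0) = 0.72
(w | w) = max(0.22, 0.22) = 0.22
(((z -> w) | ~(z -> x)) -> (w | w)): min(1, 1 − 0.72 + 0.22) = 0.5
~y: Łukasiewicz ¬ gives 1 − 0.55 = 0.45
~y: Łukasiewicz ¬ gives 1 − 0.55 = 0.45
(y -> ~y): min(1, 1 − 0.55 + 0.45) = 0.9
(~y & (y -> ~y)) = min(0.45, 0.9) = 0.45
((~y & (y -> ~y)) & x) = min(0.45, 0.74) = 0.45
(y -> ((~y & (y -> ~y)) & x)): min(1, 1 − 0.55 + 0.45) = 0.9
~z: Łukasiewicz ¬ gives 1 − 0.5 = 0.5
(x & ~z) = min(0.74, 0.5) = 0.5
((y -> ((~y & (y -> ~y)) & x)) -> (x & ~z)): min(1, 1 − 0.9 + 0.5) = 0.6
((((z -> w) | ~(z -> x)) -> (w | w)) & ((y -> ((~y & (y -> ~y)) & x)) -> (x & ~z))) = min(0.5, 0.6) = 0.5

0.50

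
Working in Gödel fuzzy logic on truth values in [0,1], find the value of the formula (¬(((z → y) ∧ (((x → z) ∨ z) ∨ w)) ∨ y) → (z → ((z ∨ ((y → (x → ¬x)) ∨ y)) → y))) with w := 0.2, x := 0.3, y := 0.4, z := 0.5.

(z → y): 0.5 > 0.4, so result = 0.4
(x → z): 0.3 ≤ 0.5, so result = 1
((x → z) ∨ z) = max(1, 0.5) = 1
(((x → z) ∨ z) ∨ w) = max(1, 0.2) = 1
((z → y) ∧ (((x → z) ∨ z) ∨ w)) = min(0.4, 1) = 0.4
(((z → y) ∧ (((x → z) ∨ z) ∨ w)) ∨ y) = max(0.4, 0.4) = 0.4
¬(((z → y) ∧ (((x → z) ∨ z) ∨ w)) ∨ y): Gödel ¬ of 0.4 = 0 (operand ≠ 0)
¬x: Gödel ¬ of 0.3 = 0 (operand ≠ 0)
(x → ¬x): 0.3 > 0, so result = 0
(y → (x → ¬x)): 0.4 > 0, so result = 0
((y → (x → ¬x)) ∨ y) = max(0, 0.4) = 0.4
(z ∨ ((y → (x → ¬x)) ∨ y)) = max(0.5, 0.4) = 0.5
((z ∨ ((y → (x → ¬x)) ∨ y)) → y): 0.5 > 0.4, so result = 0.4
(z → ((z ∨ ((y → (x → ¬x)) ∨ y)) → y)): 0.5 > 0.4, so result = 0.4
(¬(((z → y) ∧ (((x → z) ∨ z) ∨ w)) ∨ y) → (z → ((z ∨ ((y → (x → ¬x)) ∨ y)) → y))): 0 ≤ 0.4, so result = 1

1.00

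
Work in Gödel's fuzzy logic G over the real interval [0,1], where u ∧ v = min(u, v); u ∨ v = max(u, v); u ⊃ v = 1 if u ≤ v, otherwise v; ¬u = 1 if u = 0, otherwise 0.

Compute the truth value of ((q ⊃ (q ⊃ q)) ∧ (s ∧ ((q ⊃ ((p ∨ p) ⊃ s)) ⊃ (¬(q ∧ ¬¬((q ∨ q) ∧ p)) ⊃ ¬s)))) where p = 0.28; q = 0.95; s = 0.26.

(q ⊃ q): 0.95 ≤ 0.95, so result = 1
(q ⊃ (q ⊃ q)): 0.95 ≤ 1, so result = 1
(p ∨ p) = max(0.28, 0.28) = 0.28
((p ∨ p) ⊃ s): 0.28 > 0.26, so result = 0.26
(q ⊃ ((p ∨ p) ⊃ s)): 0.95 > 0.26, so result = 0.26
(q ∨ q) = max(0.95, 0.95) = 0.95
((q ∨ q) ∧ p) = min(0.95, 0.28) = 0.28
¬((q ∨ q) ∧ p): Gödel ¬ of 0.28 = 0 (operand ≠ 0)
¬¬((q ∨ q) ∧ p): Gödel ¬ of 0 = 1 (operand is 0)
(q ∧ ¬¬((q ∨ q) ∧ p)) = min(0.95, 1) = 0.95
¬(q ∧ ¬¬((q ∨ q) ∧ p)): Gödel ¬ of 0.95 = 0 (operand ≠ 0)
¬s: Gödel ¬ of 0.26 = 0 (operand ≠ 0)
(¬(q ∧ ¬¬((q ∨ q) ∧ p)) ⊃ ¬s): 0 ≤ 0, so result = 1
((q ⊃ ((p ∨ p) ⊃ s)) ⊃ (¬(q ∧ ¬¬((q ∨ q) ∧ p)) ⊃ ¬s)): 0.26 ≤ 1, so result = 1
(s ∧ ((q ⊃ ((p ∨ p) ⊃ s)) ⊃ (¬(q ∧ ¬¬((q ∨ q) ∧ p)) ⊃ ¬s))) = min(0.26, 1) = 0.26
((q ⊃ (q ⊃ q)) ∧ (s ∧ ((q ⊃ ((p ∨ p) ⊃ s)) ⊃ (¬(q ∧ ¬¬((q ∨ q) ∧ p)) ⊃ ¬s)))) = min(1, 0.26) = 0.26

0.26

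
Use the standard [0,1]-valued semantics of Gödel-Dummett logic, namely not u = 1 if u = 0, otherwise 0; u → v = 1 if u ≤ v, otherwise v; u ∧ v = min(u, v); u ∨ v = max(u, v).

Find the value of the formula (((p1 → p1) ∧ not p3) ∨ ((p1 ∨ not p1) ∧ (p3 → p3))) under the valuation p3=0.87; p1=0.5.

0.50

(p1 → p1): 0.5 ≤ 0.5, so result = 1
not p3: Gödel ¬ of 0.87 = 0 (operand ≠ 0)
((p1 → p1) ∧ not p3) = min(1, 0) = 0
not p1: Gödel ¬ of 0.5 = 0 (operand ≠ 0)
(p1 ∨ not p1) = max(0.5, 0) = 0.5
(p3 → p3): 0.87 ≤ 0.87, so result = 1
((p1 ∨ not p1) ∧ (p3 → p3)) = min(0.5, 1) = 0.5
(((p1 → p1) ∧ not p3) ∨ ((p1 ∨ not p1) ∧ (p3 → p3))) = max(0, 0.5) = 0.5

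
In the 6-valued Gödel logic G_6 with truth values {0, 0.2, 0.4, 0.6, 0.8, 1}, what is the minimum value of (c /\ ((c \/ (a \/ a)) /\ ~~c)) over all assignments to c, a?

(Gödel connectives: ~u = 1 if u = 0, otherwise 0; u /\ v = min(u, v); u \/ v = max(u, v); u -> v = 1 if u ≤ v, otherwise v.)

The minimum is attained at c = 0, a = 0:
  (a \/ a) = max(0, 0) = 0
  (c \/ (a \/ a)) = max(0, 0) = 0
  ~c: Gödel ¬ of 0 = 1 (operand is 0)
  ~~c: Gödel ¬ of 1 = 0 (operand ≠ 0)
  ((c \/ (a \/ a)) /\ ~~c) = min(0, 0) = 0
  (c /\ ((c \/ (a \/ a)) /\ ~~c)) = min(0, 0) = 0
Checking all 36 assignments confirms none give a value below 0.00.

0.00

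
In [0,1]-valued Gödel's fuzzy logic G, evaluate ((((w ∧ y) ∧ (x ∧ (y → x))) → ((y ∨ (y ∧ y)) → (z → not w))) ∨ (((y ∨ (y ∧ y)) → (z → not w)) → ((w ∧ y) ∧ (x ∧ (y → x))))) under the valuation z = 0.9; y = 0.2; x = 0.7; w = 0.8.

1.00

(w ∧ y) = min(0.8, 0.2) = 0.2
(y → x): 0.2 ≤ 0.7, so result = 1
(x ∧ (y → x)) = min(0.7, 1) = 0.7
((w ∧ y) ∧ (x ∧ (y → x))) = min(0.2, 0.7) = 0.2
(y ∧ y) = min(0.2, 0.2) = 0.2
(y ∨ (y ∧ y)) = max(0.2, 0.2) = 0.2
not w: Gödel ¬ of 0.8 = 0 (operand ≠ 0)
(z → not w): 0.9 > 0, so result = 0
((y ∨ (y ∧ y)) → (z → not w)): 0.2 > 0, so result = 0
(((w ∧ y) ∧ (x ∧ (y → x))) → ((y ∨ (y ∧ y)) → (z → not w))): 0.2 > 0, so result = 0
(y ∧ y) = min(0.2, 0.2) = 0.2
(y ∨ (y ∧ y)) = max(0.2, 0.2) = 0.2
not w: Gödel ¬ of 0.8 = 0 (operand ≠ 0)
(z → not w): 0.9 > 0, so result = 0
((y ∨ (y ∧ y)) → (z → not w)): 0.2 > 0, so result = 0
(w ∧ y) = min(0.8, 0.2) = 0.2
(y → x): 0.2 ≤ 0.7, so result = 1
(x ∧ (y → x)) = min(0.7, 1) = 0.7
((w ∧ y) ∧ (x ∧ (y → x))) = min(0.2, 0.7) = 0.2
(((y ∨ (y ∧ y)) → (z → not w)) → ((w ∧ y) ∧ (x ∧ (y → x)))): 0 ≤ 0.2, so result = 1
((((w ∧ y) ∧ (x ∧ (y → x))) → ((y ∨ (y ∧ y)) → (z → not w))) ∨ (((y ∨ (y ∧ y)) → (z → not w)) → ((w ∧ y) ∧ (x ∧ (y → x))))) = max(0, 1) = 1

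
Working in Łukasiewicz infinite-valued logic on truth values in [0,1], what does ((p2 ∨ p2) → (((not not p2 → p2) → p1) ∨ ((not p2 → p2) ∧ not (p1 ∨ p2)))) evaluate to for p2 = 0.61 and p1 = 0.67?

1.00

(p2 ∨ p2) = max(0.61, 0.61) = 0.61
not p2: Łukasiewicz ¬ gives 1 − 0.61 = 0.39
not not p2: Łukasiewicz ¬ gives 1 − 0.39 = 0.61
(not not p2 → p2): min(1, 1 − 0.61 + 0.61) = 1
((not not p2 → p2) → p1): min(1, 1 − 1 + 0.67) = 0.67
not p2: Łukasiewicz ¬ gives 1 − 0.61 = 0.39
(not p2 → p2): min(1, 1 − 0.39 + 0.61) = 1
(p1 ∨ p2) = max(0.67, 0.61) = 0.67
not (p1 ∨ p2): Łukasiewicz ¬ gives 1 − 0.67 = 0.33
((not p2 → p2) ∧ not (p1 ∨ p2)) = min(1, 0.33) = 0.33
(((not not p2 → p2) → p1) ∨ ((not p2 → p2) ∧ not (p1 ∨ p2))) = max(0.67, 0.33) = 0.67
((p2 ∨ p2) → (((not not p2 → p2) → p1) ∨ ((not p2 → p2) ∧ not (p1 ∨ p2)))): min(1, 1 − 0.61 + 0.67) = 1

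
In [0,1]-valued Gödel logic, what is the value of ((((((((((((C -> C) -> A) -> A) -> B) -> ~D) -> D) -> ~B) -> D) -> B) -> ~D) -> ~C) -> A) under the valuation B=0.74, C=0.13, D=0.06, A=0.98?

(C -> C): 0.13 ≤ 0.13, so result = 1
((C -> C) -> A): 1 > 0.98, so result = 0.98
(((C -> C) -> A) -> A): 0.98 ≤ 0.98, so result = 1
((((C -> C) -> A) -> A) -> B): 1 > 0.74, so result = 0.74
~D: Gödel ¬ of 0.06 = 0 (operand ≠ 0)
(((((C -> C) -> A) -> A) -> B) -> ~D): 0.74 > 0, so result = 0
((((((C -> C) -> A) -> A) -> B) -> ~D) -> D): 0 ≤ 0.06, so result = 1
~B: Gödel ¬ of 0.74 = 0 (operand ≠ 0)
(((((((C -> C) -> A) -> A) -> B) -> ~D) -> D) -> ~B): 1 > 0, so result = 0
((((((((C -> C) -> A) -> A) -> B) -> ~D) -> D) -> ~B) -> D): 0 ≤ 0.06, so result = 1
(((((((((C -> C) -> A) -> A) -> B) -> ~D) -> D) -> ~B) -> D) -> B): 1 > 0.74, so result = 0.74
~D: Gödel ¬ of 0.06 = 0 (operand ≠ 0)
((((((((((C -> C) -> A) -> A) -> B) -> ~D) -> D) -> ~B) -> D) -> B) -> ~D): 0.74 > 0, so result = 0
~C: Gödel ¬ of 0.13 = 0 (operand ≠ 0)
(((((((((((C -> C) -> A) -> A) -> B) -> ~D) -> D) -> ~B) -> D) -> B) -> ~D) -> ~C): 0 ≤ 0, so result = 1
((((((((((((C -> C) -> A) -> A) -> B) -> ~D) -> D) -> ~B) -> D) -> B) -> ~D) -> ~C) -> A): 1 > 0.98, so result = 0.98

0.98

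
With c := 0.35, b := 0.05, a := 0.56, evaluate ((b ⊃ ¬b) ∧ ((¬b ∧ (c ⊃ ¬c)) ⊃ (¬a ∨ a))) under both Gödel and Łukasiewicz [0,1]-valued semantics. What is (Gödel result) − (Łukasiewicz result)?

Gödel evaluation:
  ¬b: Gödel ¬ of 0.05 = 0 (operand ≠ 0)
  (b ⊃ ¬b): 0.05 > 0, so result = 0
  ¬b: Gödel ¬ of 0.05 = 0 (operand ≠ 0)
  ¬c: Gödel ¬ of 0.35 = 0 (operand ≠ 0)
  (c ⊃ ¬c): 0.35 > 0, so result = 0
  (¬b ∧ (c ⊃ ¬c)) = min(0, 0) = 0
  ¬a: Gödel ¬ of 0.56 = 0 (operand ≠ 0)
  (¬a ∨ a) = max(0, 0.56) = 0.56
  ((¬b ∧ (c ⊃ ¬c)) ⊃ (¬a ∨ a)): 0 ≤ 0.56, so result = 1
  ((b ⊃ ¬b) ∧ ((¬b ∧ (c ⊃ ¬c)) ⊃ (¬a ∨ a))) = min(0, 1) = 0
  Gödel value = 0
Łukasiewicz evaluation:
  ¬b: Łukasiewicz ¬ gives 1 − 0.05 = 0.95
  (b ⊃ ¬b): min(1, 1 − 0.05 + 0.95) = 1
  ¬b: Łukasiewicz ¬ gives 1 − 0.05 = 0.95
  ¬c: Łukasiewicz ¬ gives 1 − 0.35 = 0.65
  (c ⊃ ¬c): min(1, 1 − 0.35 + 0.65) = 1
  (¬b ∧ (c ⊃ ¬c)) = min(0.95, 1) = 0.95
  ¬a: Łukasiewicz ¬ gives 1 − 0.56 = 0.44
  (¬a ∨ a) = max(0.44, 0.56) = 0.56
  ((¬b ∧ (c ⊃ ¬c)) ⊃ (¬a ∨ a)): min(1, 1 − 0.95 + 0.56) = 0.61
  ((b ⊃ ¬b) ∧ ((¬b ∧ (c ⊃ ¬c)) ⊃ (¬a ∨ a))) = min(1, 0.61) = 0.61
  Łukasiewicz value = 0.61
Difference: 0 − 0.61 = -0.61

-0.61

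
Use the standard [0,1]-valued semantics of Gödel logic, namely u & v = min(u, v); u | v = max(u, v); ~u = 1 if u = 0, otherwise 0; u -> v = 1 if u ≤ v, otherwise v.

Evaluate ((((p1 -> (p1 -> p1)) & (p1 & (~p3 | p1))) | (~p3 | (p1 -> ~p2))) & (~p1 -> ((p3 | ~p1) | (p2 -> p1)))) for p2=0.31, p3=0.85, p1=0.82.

(p1 -> p1): 0.82 ≤ 0.82, so result = 1
(p1 -> (p1 -> p1)): 0.82 ≤ 1, so result = 1
~p3: Gödel ¬ of 0.85 = 0 (operand ≠ 0)
(~p3 | p1) = max(0, 0.82) = 0.82
(p1 & (~p3 | p1)) = min(0.82, 0.82) = 0.82
((p1 -> (p1 -> p1)) & (p1 & (~p3 | p1))) = min(1, 0.82) = 0.82
~p3: Gödel ¬ of 0.85 = 0 (operand ≠ 0)
~p2: Gödel ¬ of 0.31 = 0 (operand ≠ 0)
(p1 -> ~p2): 0.82 > 0, so result = 0
(~p3 | (p1 -> ~p2)) = max(0, 0) = 0
(((p1 -> (p1 -> p1)) & (p1 & (~p3 | p1))) | (~p3 | (p1 -> ~p2))) = max(0.82, 0) = 0.82
~p1: Gödel ¬ of 0.82 = 0 (operand ≠ 0)
~p1: Gödel ¬ of 0.82 = 0 (operand ≠ 0)
(p3 | ~p1) = max(0.85, 0) = 0.85
(p2 -> p1): 0.31 ≤ 0.82, so result = 1
((p3 | ~p1) | (p2 -> p1)) = max(0.85, 1) = 1
(~p1 -> ((p3 | ~p1) | (p2 -> p1))): 0 ≤ 1, so result = 1
((((p1 -> (p1 -> p1)) & (p1 & (~p3 | p1))) | (~p3 | (p1 -> ~p2))) & (~p1 -> ((p3 | ~p1) | (p2 -> p1)))) = min(0.82, 1) = 0.82

0.82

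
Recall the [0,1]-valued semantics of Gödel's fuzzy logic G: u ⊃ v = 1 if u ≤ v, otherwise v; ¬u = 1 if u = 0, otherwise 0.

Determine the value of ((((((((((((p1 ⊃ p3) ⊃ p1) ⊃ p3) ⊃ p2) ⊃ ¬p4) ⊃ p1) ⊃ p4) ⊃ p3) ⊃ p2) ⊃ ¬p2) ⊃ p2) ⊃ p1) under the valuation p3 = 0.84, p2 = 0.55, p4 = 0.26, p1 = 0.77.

(p1 ⊃ p3): 0.77 ≤ 0.84, so result = 1
((p1 ⊃ p3) ⊃ p1): 1 > 0.77, so result = 0.77
(((p1 ⊃ p3) ⊃ p1) ⊃ p3): 0.77 ≤ 0.84, so result = 1
((((p1 ⊃ p3) ⊃ p1) ⊃ p3) ⊃ p2): 1 > 0.55, so result = 0.55
¬p4: Gödel ¬ of 0.26 = 0 (operand ≠ 0)
(((((p1 ⊃ p3) ⊃ p1) ⊃ p3) ⊃ p2) ⊃ ¬p4): 0.55 > 0, so result = 0
((((((p1 ⊃ p3) ⊃ p1) ⊃ p3) ⊃ p2) ⊃ ¬p4) ⊃ p1): 0 ≤ 0.77, so result = 1
(((((((p1 ⊃ p3) ⊃ p1) ⊃ p3) ⊃ p2) ⊃ ¬p4) ⊃ p1) ⊃ p4): 1 > 0.26, so result = 0.26
((((((((p1 ⊃ p3) ⊃ p1) ⊃ p3) ⊃ p2) ⊃ ¬p4) ⊃ p1) ⊃ p4) ⊃ p3): 0.26 ≤ 0.84, so result = 1
(((((((((p1 ⊃ p3) ⊃ p1) ⊃ p3) ⊃ p2) ⊃ ¬p4) ⊃ p1) ⊃ p4) ⊃ p3) ⊃ p2): 1 > 0.55, so result = 0.55
¬p2: Gödel ¬ of 0.55 = 0 (operand ≠ 0)
((((((((((p1 ⊃ p3) ⊃ p1) ⊃ p3) ⊃ p2) ⊃ ¬p4) ⊃ p1) ⊃ p4) ⊃ p3) ⊃ p2) ⊃ ¬p2): 0.55 > 0, so result = 0
(((((((((((p1 ⊃ p3) ⊃ p1) ⊃ p3) ⊃ p2) ⊃ ¬p4) ⊃ p1) ⊃ p4) ⊃ p3) ⊃ p2) ⊃ ¬p2) ⊃ p2): 0 ≤ 0.55, so result = 1
((((((((((((p1 ⊃ p3) ⊃ p1) ⊃ p3) ⊃ p2) ⊃ ¬p4) ⊃ p1) ⊃ p4) ⊃ p3) ⊃ p2) ⊃ ¬p2) ⊃ p2) ⊃ p1): 1 > 0.77, so result = 0.77

0.77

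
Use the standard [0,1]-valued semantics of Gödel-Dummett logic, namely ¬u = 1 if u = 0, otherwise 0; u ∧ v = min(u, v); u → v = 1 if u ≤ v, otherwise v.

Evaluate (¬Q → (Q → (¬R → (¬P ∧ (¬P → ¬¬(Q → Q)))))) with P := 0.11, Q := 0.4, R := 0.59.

¬Q: Gödel ¬ of 0.4 = 0 (operand ≠ 0)
¬R: Gödel ¬ of 0.59 = 0 (operand ≠ 0)
¬P: Gödel ¬ of 0.11 = 0 (operand ≠ 0)
¬P: Gödel ¬ of 0.11 = 0 (operand ≠ 0)
(Q → Q): 0.4 ≤ 0.4, so result = 1
¬(Q → Q): Gödel ¬ of 1 = 0 (operand ≠ 0)
¬¬(Q → Q): Gödel ¬ of 0 = 1 (operand is 0)
(¬P → ¬¬(Q → Q)): 0 ≤ 1, so result = 1
(¬P ∧ (¬P → ¬¬(Q → Q))) = min(0, 1) = 0
(¬R → (¬P ∧ (¬P → ¬¬(Q → Q)))): 0 ≤ 0, so result = 1
(Q → (¬R → (¬P ∧ (¬P → ¬¬(Q → Q))))): 0.4 ≤ 1, so result = 1
(¬Q → (Q → (¬R → (¬P ∧ (¬P → ¬¬(Q → Q)))))): 0 ≤ 1, so result = 1

1.00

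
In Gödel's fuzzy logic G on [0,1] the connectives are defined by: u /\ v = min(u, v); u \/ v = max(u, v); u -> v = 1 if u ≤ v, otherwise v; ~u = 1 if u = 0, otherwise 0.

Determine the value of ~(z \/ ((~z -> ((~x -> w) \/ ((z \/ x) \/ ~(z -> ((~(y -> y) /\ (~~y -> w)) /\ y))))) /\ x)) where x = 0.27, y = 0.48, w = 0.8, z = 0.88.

~z: Gödel ¬ of 0.88 = 0 (operand ≠ 0)
~x: Gödel ¬ of 0.27 = 0 (operand ≠ 0)
(~x -> w): 0 ≤ 0.8, so result = 1
(z \/ x) = max(0.88, 0.27) = 0.88
(y -> y): 0.48 ≤ 0.48, so result = 1
~(y -> y): Gödel ¬ of 1 = 0 (operand ≠ 0)
~y: Gödel ¬ of 0.48 = 0 (operand ≠ 0)
~~y: Gödel ¬ of 0 = 1 (operand is 0)
(~~y -> w): 1 > 0.8, so result = 0.8
(~(y -> y) /\ (~~y -> w)) = min(0, 0.8) = 0
((~(y -> y) /\ (~~y -> w)) /\ y) = min(0, 0.48) = 0
(z -> ((~(y -> y) /\ (~~y -> w)) /\ y)): 0.88 > 0, so result = 0
~(z -> ((~(y -> y) /\ (~~y -> w)) /\ y)): Gödel ¬ of 0 = 1 (operand is 0)
((z \/ x) \/ ~(z -> ((~(y -> y) /\ (~~y -> w)) /\ y))) = max(0.88, 1) = 1
((~x -> w) \/ ((z \/ x) \/ ~(z -> ((~(y -> y) /\ (~~y -> w)) /\ y)))) = max(1, 1) = 1
(~z -> ((~x -> w) \/ ((z \/ x) \/ ~(z -> ((~(y -> y) /\ (~~y -> w)) /\ y))))): 0 ≤ 1, so result = 1
((~z -> ((~x -> w) \/ ((z \/ x) \/ ~(z -> ((~(y -> y) /\ (~~y -> w)) /\ y))))) /\ x) = min(1, 0.27) = 0.27
(z \/ ((~z -> ((~x -> w) \/ ((z \/ x) \/ ~(z -> ((~(y -> y) /\ (~~y -> w)) /\ y))))) /\ x)) = max(0.88, 0.27) = 0.88
~(z \/ ((~z -> ((~x -> w) \/ ((z \/ x) \/ ~(z -> ((~(y -> y) /\ (~~y -> w)) /\ y))))) /\ x)): Gödel ¬ of 0.88 = 0 (operand ≠ 0)

0.00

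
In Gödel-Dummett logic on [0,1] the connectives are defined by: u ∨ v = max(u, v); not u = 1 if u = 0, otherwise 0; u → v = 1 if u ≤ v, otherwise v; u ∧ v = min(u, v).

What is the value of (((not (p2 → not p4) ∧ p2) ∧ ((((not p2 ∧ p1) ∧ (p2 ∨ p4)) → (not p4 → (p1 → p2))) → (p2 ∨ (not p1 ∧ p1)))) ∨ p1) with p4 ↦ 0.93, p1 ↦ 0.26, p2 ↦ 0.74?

not p4: Gödel ¬ of 0.93 = 0 (operand ≠ 0)
(p2 → not p4): 0.74 > 0, so result = 0
not (p2 → not p4): Gödel ¬ of 0 = 1 (operand is 0)
(not (p2 → not p4) ∧ p2) = min(1, 0.74) = 0.74
not p2: Gödel ¬ of 0.74 = 0 (operand ≠ 0)
(not p2 ∧ p1) = min(0, 0.26) = 0
(p2 ∨ p4) = max(0.74, 0.93) = 0.93
((not p2 ∧ p1) ∧ (p2 ∨ p4)) = min(0, 0.93) = 0
not p4: Gödel ¬ of 0.93 = 0 (operand ≠ 0)
(p1 → p2): 0.26 ≤ 0.74, so result = 1
(not p4 → (p1 → p2)): 0 ≤ 1, so result = 1
(((not p2 ∧ p1) ∧ (p2 ∨ p4)) → (not p4 → (p1 → p2))): 0 ≤ 1, so result = 1
not p1: Gödel ¬ of 0.26 = 0 (operand ≠ 0)
(not p1 ∧ p1) = min(0, 0.26) = 0
(p2 ∨ (not p1 ∧ p1)) = max(0.74, 0) = 0.74
((((not p2 ∧ p1) ∧ (p2 ∨ p4)) → (not p4 → (p1 → p2))) → (p2 ∨ (not p1 ∧ p1))): 1 > 0.74, so result = 0.74
((not (p2 → not p4) ∧ p2) ∧ ((((not p2 ∧ p1) ∧ (p2 ∨ p4)) → (not p4 → (p1 → p2))) → (p2 ∨ (not p1 ∧ p1)))) = min(0.74, 0.74) = 0.74
(((not (p2 → not p4) ∧ p2) ∧ ((((not p2 ∧ p1) ∧ (p2 ∨ p4)) → (not p4 → (p1 → p2))) → (p2 ∨ (not p1 ∧ p1)))) ∨ p1) = max(0.74, 0.26) = 0.74

0.74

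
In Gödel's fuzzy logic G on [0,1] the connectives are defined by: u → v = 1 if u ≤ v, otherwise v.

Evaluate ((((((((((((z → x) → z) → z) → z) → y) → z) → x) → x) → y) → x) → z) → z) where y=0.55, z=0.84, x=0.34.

0.84

(z → x): 0.84 > 0.34, so result = 0.34
((z → x) → z): 0.34 ≤ 0.84, so result = 1
(((z → x) → z) → z): 1 > 0.84, so result = 0.84
((((z → x) → z) → z) → z): 0.84 ≤ 0.84, so result = 1
(((((z → x) → z) → z) → z) → y): 1 > 0.55, so result = 0.55
((((((z → x) → z) → z) → z) → y) → z): 0.55 ≤ 0.84, so result = 1
(((((((z → x) → z) → z) → z) → y) → z) → x): 1 > 0.34, so result = 0.34
((((((((z → x) → z) → z) → z) → y) → z) → x) → x): 0.34 ≤ 0.34, so result = 1
(((((((((z → x) → z) → z) → z) → y) → z) → x) → x) → y): 1 > 0.55, so result = 0.55
((((((((((z → x) → z) → z) → z) → y) → z) → x) → x) → y) → x): 0.55 > 0.34, so result = 0.34
(((((((((((z → x) → z) → z) → z) → y) → z) → x) → x) → y) → x) → z): 0.34 ≤ 0.84, so result = 1
((((((((((((z → x) → z) → z) → z) → y) → z) → x) → x) → y) → x) → z) → z): 1 > 0.84, so result = 0.84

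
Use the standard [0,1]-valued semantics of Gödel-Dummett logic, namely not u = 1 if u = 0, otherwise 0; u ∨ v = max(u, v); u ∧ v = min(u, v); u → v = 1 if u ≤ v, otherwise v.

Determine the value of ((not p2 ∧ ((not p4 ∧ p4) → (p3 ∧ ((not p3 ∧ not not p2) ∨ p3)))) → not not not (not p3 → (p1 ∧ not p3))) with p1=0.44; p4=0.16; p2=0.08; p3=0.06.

1.00

not p2: Gödel ¬ of 0.08 = 0 (operand ≠ 0)
not p4: Gödel ¬ of 0.16 = 0 (operand ≠ 0)
(not p4 ∧ p4) = min(0, 0.16) = 0
not p3: Gödel ¬ of 0.06 = 0 (operand ≠ 0)
not p2: Gödel ¬ of 0.08 = 0 (operand ≠ 0)
not not p2: Gödel ¬ of 0 = 1 (operand is 0)
(not p3 ∧ not not p2) = min(0, 1) = 0
((not p3 ∧ not not p2) ∨ p3) = max(0, 0.06) = 0.06
(p3 ∧ ((not p3 ∧ not not p2) ∨ p3)) = min(0.06, 0.06) = 0.06
((not p4 ∧ p4) → (p3 ∧ ((not p3 ∧ not not p2) ∨ p3))): 0 ≤ 0.06, so result = 1
(not p2 ∧ ((not p4 ∧ p4) → (p3 ∧ ((not p3 ∧ not not p2) ∨ p3)))) = min(0, 1) = 0
not p3: Gödel ¬ of 0.06 = 0 (operand ≠ 0)
not p3: Gödel ¬ of 0.06 = 0 (operand ≠ 0)
(p1 ∧ not p3) = min(0.44, 0) = 0
(not p3 → (p1 ∧ not p3)): 0 ≤ 0, so result = 1
not (not p3 → (p1 ∧ not p3)): Gödel ¬ of 1 = 0 (operand ≠ 0)
not not (not p3 → (p1 ∧ not p3)): Gödel ¬ of 0 = 1 (operand is 0)
not not not (not p3 → (p1 ∧ not p3)): Gödel ¬ of 1 = 0 (operand ≠ 0)
((not p2 ∧ ((not p4 ∧ p4) → (p3 ∧ ((not p3 ∧ not not p2) ∨ p3)))) → not not not (not p3 → (p1 ∧ not p3))): 0 ≤ 0, so result = 1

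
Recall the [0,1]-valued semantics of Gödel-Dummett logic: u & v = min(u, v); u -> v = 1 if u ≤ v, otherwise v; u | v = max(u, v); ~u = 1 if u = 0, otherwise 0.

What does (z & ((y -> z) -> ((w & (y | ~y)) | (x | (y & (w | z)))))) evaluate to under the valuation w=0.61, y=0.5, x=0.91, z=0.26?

0.26

(y -> z): 0.5 > 0.26, so result = 0.26
~y: Gödel ¬ of 0.5 = 0 (operand ≠ 0)
(y | ~y) = max(0.5, 0) = 0.5
(w & (y | ~y)) = min(0.61, 0.5) = 0.5
(w | z) = max(0.61, 0.26) = 0.61
(y & (w | z)) = min(0.5, 0.61) = 0.5
(x | (y & (w | z))) = max(0.91, 0.5) = 0.91
((w & (y | ~y)) | (x | (y & (w | z)))) = max(0.5, 0.91) = 0.91
((y -> z) -> ((w & (y | ~y)) | (x | (y & (w | z))))): 0.26 ≤ 0.91, so result = 1
(z & ((y -> z) -> ((w & (y | ~y)) | (x | (y & (w | z)))))) = min(0.26, 1) = 0.26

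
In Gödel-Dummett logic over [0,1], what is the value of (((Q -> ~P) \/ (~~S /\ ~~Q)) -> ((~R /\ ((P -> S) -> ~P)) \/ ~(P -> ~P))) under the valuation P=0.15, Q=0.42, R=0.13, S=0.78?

~P: Gödel ¬ of 0.15 = 0 (operand ≠ 0)
(Q -> ~P): 0.42 > 0, so result = 0
~S: Gödel ¬ of 0.78 = 0 (operand ≠ 0)
~~S: Gödel ¬ of 0 = 1 (operand is 0)
~Q: Gödel ¬ of 0.42 = 0 (operand ≠ 0)
~~Q: Gödel ¬ of 0 = 1 (operand is 0)
(~~S /\ ~~Q) = min(1, 1) = 1
((Q -> ~P) \/ (~~S /\ ~~Q)) = max(0, 1) = 1
~R: Gödel ¬ of 0.13 = 0 (operand ≠ 0)
(P -> S): 0.15 ≤ 0.78, so result = 1
~P: Gödel ¬ of 0.15 = 0 (operand ≠ 0)
((P -> S) -> ~P): 1 > 0, so result = 0
(~R /\ ((P -> S) -> ~P)) = min(0, 0) = 0
~P: Gödel ¬ of 0.15 = 0 (operand ≠ 0)
(P -> ~P): 0.15 > 0, so result = 0
~(P -> ~P): Gödel ¬ of 0 = 1 (operand is 0)
((~R /\ ((P -> S) -> ~P)) \/ ~(P -> ~P)) = max(0, 1) = 1
(((Q -> ~P) \/ (~~S /\ ~~Q)) -> ((~R /\ ((P -> S) -> ~P)) \/ ~(P -> ~P))): 1 ≤ 1, so result = 1

1.00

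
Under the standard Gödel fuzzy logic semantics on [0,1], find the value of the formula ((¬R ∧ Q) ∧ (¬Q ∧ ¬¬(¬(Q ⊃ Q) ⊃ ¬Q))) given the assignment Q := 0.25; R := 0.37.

¬R: Gödel ¬ of 0.37 = 0 (operand ≠ 0)
(¬R ∧ Q) = min(0, 0.25) = 0
¬Q: Gödel ¬ of 0.25 = 0 (operand ≠ 0)
(Q ⊃ Q): 0.25 ≤ 0.25, so result = 1
¬(Q ⊃ Q): Gödel ¬ of 1 = 0 (operand ≠ 0)
¬Q: Gödel ¬ of 0.25 = 0 (operand ≠ 0)
(¬(Q ⊃ Q) ⊃ ¬Q): 0 ≤ 0, so result = 1
¬(¬(Q ⊃ Q) ⊃ ¬Q): Gödel ¬ of 1 = 0 (operand ≠ 0)
¬¬(¬(Q ⊃ Q) ⊃ ¬Q): Gödel ¬ of 0 = 1 (operand is 0)
(¬Q ∧ ¬¬(¬(Q ⊃ Q) ⊃ ¬Q)) = min(0, 1) = 0
((¬R ∧ Q) ∧ (¬Q ∧ ¬¬(¬(Q ⊃ Q) ⊃ ¬Q))) = min(0, 0) = 0

0.00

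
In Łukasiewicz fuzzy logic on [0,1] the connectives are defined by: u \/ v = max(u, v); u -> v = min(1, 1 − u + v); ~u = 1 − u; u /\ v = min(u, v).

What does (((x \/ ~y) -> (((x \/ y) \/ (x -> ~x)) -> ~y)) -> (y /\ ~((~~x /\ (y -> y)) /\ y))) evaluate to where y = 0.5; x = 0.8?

0.60

~y: Łukasiewicz ¬ gives 1 − 0.5 = 0.5
(x \/ ~y) = max(0.8, 0.5) = 0.8
(x \/ y) = max(0.8, 0.5) = 0.8
~x: Łukasiewicz ¬ gives 1 − 0.8 = 0.2
(x -> ~x): min(1, 1 − 0.8 + 0.2) = 0.4
((x \/ y) \/ (x -> ~x)) = max(0.8, 0.4) = 0.8
~y: Łukasiewicz ¬ gives 1 − 0.5 = 0.5
(((x \/ y) \/ (x -> ~x)) -> ~y): min(1, 1 − 0.8 + 0.5) = 0.7
((x \/ ~y) -> (((x \/ y) \/ (x -> ~x)) -> ~y)): min(1, 1 − 0.8 + 0.7) = 0.9
~x: Łukasiewicz ¬ gives 1 − 0.8 = 0.2
~~x: Łukasiewicz ¬ gives 1 − 0.2 = 0.8
(y -> y): min(1, 1 − 0.5 + 0.5) = 1
(~~x /\ (y -> y)) = min(0.8, 1) = 0.8
((~~x /\ (y -> y)) /\ y) = min(0.8, 0.5) = 0.5
~((~~x /\ (y -> y)) /\ y): Łukasiewicz ¬ gives 1 − 0.5 = 0.5
(y /\ ~((~~x /\ (y -> y)) /\ y)) = min(0.5, 0.5) = 0.5
(((x \/ ~y) -> (((x \/ y) \/ (x -> ~x)) -> ~y)) -> (y /\ ~((~~x /\ (y -> y)) /\ y))): min(1, 1 − 0.9 + 0.5) = 0.6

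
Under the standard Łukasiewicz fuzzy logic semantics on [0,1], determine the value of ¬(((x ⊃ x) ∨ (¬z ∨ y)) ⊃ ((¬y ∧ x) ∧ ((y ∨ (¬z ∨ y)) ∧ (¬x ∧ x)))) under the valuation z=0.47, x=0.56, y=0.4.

(x ⊃ x): min(1, 1 − 0.56 + 0.56) = 1
¬z: Łukasiewicz ¬ gives 1 − 0.47 = 0.53
(¬z ∨ y) = max(0.53, 0.4) = 0.53
((x ⊃ x) ∨ (¬z ∨ y)) = max(1, 0.53) = 1
¬y: Łukasiewicz ¬ gives 1 − 0.4 = 0.6
(¬y ∧ x) = min(0.6, 0.56) = 0.56
¬z: Łukasiewicz ¬ gives 1 − 0.47 = 0.53
(¬z ∨ y) = max(0.53, 0.4) = 0.53
(y ∨ (¬z ∨ y)) = max(0.4, 0.53) = 0.53
¬x: Łukasiewicz ¬ gives 1 − 0.56 = 0.44
(¬x ∧ x) = min(0.44, 0.56) = 0.44
((y ∨ (¬z ∨ y)) ∧ (¬x ∧ x)) = min(0.53, 0.44) = 0.44
((¬y ∧ x) ∧ ((y ∨ (¬z ∨ y)) ∧ (¬x ∧ x))) = min(0.56, 0.44) = 0.44
(((x ⊃ x) ∨ (¬z ∨ y)) ⊃ ((¬y ∧ x) ∧ ((y ∨ (¬z ∨ y)) ∧ (¬x ∧ x)))): min(1, 1 − 1 + 0.44) = 0.44
¬(((x ⊃ x) ∨ (¬z ∨ y)) ⊃ ((¬y ∧ x) ∧ ((y ∨ (¬z ∨ y)) ∧ (¬x ∧ x)))): Łukasiewicz ¬ gives 1 − 0.44 = 0.56

0.56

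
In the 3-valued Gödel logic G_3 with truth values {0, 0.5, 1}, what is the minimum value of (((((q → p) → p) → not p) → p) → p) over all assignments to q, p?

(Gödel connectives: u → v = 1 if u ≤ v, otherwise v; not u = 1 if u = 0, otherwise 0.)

0.50

The minimum is attained at q = 0, p = 0.5:
  (q → p): 0 ≤ 0.5, so result = 1
  ((q → p) → p): 1 > 0.5, so result = 0.5
  not p: Gödel ¬ of 0.5 = 0 (operand ≠ 0)
  (((q → p) → p) → not p): 0.5 > 0, so result = 0
  ((((q → p) → p) → not p) → p): 0 ≤ 0.5, so result = 1
  (((((q → p) → p) → not p) → p) → p): 1 > 0.5, so result = 0.5
Checking all 9 assignments confirms none give a value below 0.50.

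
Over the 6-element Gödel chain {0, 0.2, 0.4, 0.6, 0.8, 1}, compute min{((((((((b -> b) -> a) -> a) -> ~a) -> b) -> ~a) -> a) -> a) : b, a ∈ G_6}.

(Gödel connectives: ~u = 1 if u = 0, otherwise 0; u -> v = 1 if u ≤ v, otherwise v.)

The minimum is attained at b = 0, a = 0.2:
  (b -> b): 0 ≤ 0, so result = 1
  ((b -> b) -> a): 1 > 0.2, so result = 0.2
  (((b -> b) -> a) -> a): 0.2 ≤ 0.2, so result = 1
  ~a: Gödel ¬ of 0.2 = 0 (operand ≠ 0)
  ((((b -> b) -> a) -> a) -> ~a): 1 > 0, so result = 0
  (((((b -> b) -> a) -> a) -> ~a) -> b): 0 ≤ 0, so result = 1
  ~a: Gödel ¬ of 0.2 = 0 (operand ≠ 0)
  ((((((b -> b) -> a) -> a) -> ~a) -> b) -> ~a): 1 > 0, so result = 0
  (((((((b -> b) -> a) -> a) -> ~a) -> b) -> ~a) -> a): 0 ≤ 0.2, so result = 1
  ((((((((b -> b) -> a) -> a) -> ~a) -> b) -> ~a) -> a) -> a): 1 > 0.2, so result = 0.2
Checking all 36 assignments confirms none give a value below 0.20.

0.20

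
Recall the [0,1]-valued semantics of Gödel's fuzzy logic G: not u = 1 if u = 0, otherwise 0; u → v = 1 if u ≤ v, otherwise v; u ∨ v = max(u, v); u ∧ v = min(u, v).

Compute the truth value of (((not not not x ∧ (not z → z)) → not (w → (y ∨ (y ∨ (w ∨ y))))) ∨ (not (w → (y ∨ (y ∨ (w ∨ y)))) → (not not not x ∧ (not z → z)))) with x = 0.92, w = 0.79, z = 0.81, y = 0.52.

1.00

not x: Gödel ¬ of 0.92 = 0 (operand ≠ 0)
not not x: Gödel ¬ of 0 = 1 (operand is 0)
not not not x: Gödel ¬ of 1 = 0 (operand ≠ 0)
not z: Gödel ¬ of 0.81 = 0 (operand ≠ 0)
(not z → z): 0 ≤ 0.81, so result = 1
(not not not x ∧ (not z → z)) = min(0, 1) = 0
(w ∨ y) = max(0.79, 0.52) = 0.79
(y ∨ (w ∨ y)) = max(0.52, 0.79) = 0.79
(y ∨ (y ∨ (w ∨ y))) = max(0.52, 0.79) = 0.79
(w → (y ∨ (y ∨ (w ∨ y)))): 0.79 ≤ 0.79, so result = 1
not (w → (y ∨ (y ∨ (w ∨ y)))): Gödel ¬ of 1 = 0 (operand ≠ 0)
((not not not x ∧ (not z → z)) → not (w → (y ∨ (y ∨ (w ∨ y))))): 0 ≤ 0, so result = 1
(w ∨ y) = max(0.79, 0.52) = 0.79
(y ∨ (w ∨ y)) = max(0.52, 0.79) = 0.79
(y ∨ (y ∨ (w ∨ y))) = max(0.52, 0.79) = 0.79
(w → (y ∨ (y ∨ (w ∨ y)))): 0.79 ≤ 0.79, so result = 1
not (w → (y ∨ (y ∨ (w ∨ y)))): Gödel ¬ of 1 = 0 (operand ≠ 0)
not x: Gödel ¬ of 0.92 = 0 (operand ≠ 0)
not not x: Gödel ¬ of 0 = 1 (operand is 0)
not not not x: Gödel ¬ of 1 = 0 (operand ≠ 0)
not z: Gödel ¬ of 0.81 = 0 (operand ≠ 0)
(not z → z): 0 ≤ 0.81, so result = 1
(not not not x ∧ (not z → z)) = min(0, 1) = 0
(not (w → (y ∨ (y ∨ (w ∨ y)))) → (not not not x ∧ (not z → z))): 0 ≤ 0, so result = 1
(((not not not x ∧ (not z → z)) → not (w → (y ∨ (y ∨ (w ∨ y))))) ∨ (not (w → (y ∨ (y ∨ (w ∨ y)))) → (not not not x ∧ (not z → z)))) = max(1, 1) = 1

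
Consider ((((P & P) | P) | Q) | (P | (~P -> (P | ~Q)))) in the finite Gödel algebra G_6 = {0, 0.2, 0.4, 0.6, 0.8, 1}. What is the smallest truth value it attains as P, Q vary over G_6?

0.20

The minimum is attained at P = 0, Q = 0.2:
  (P & P) = min(0, 0) = 0
  ((P & P) | P) = max(0, 0) = 0
  (((P & P) | P) | Q) = max(0, 0.2) = 0.2
  ~P: Gödel ¬ of 0 = 1 (operand is 0)
  ~Q: Gödel ¬ of 0.2 = 0 (operand ≠ 0)
  (P | ~Q) = max(0, 0) = 0
  (~P -> (P | ~Q)): 1 > 0, so result = 0
  (P | (~P -> (P | ~Q))) = max(0, 0) = 0
  ((((P & P) | P) | Q) | (P | (~P -> (P | ~Q)))) = max(0.2, 0) = 0.2
Checking all 36 assignments confirms none give a value below 0.20.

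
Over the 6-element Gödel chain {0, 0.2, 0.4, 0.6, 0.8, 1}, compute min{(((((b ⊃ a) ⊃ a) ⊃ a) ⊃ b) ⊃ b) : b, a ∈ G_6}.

0.20

The minimum is attained at b = 0.2, a = 0:
  (b ⊃ a): 0.2 > 0, so result = 0
  ((b ⊃ a) ⊃ a): 0 ≤ 0, so result = 1
  (((b ⊃ a) ⊃ a) ⊃ a): 1 > 0, so result = 0
  ((((b ⊃ a) ⊃ a) ⊃ a) ⊃ b): 0 ≤ 0.2, so result = 1
  (((((b ⊃ a) ⊃ a) ⊃ a) ⊃ b) ⊃ b): 1 > 0.2, so result = 0.2
Checking all 36 assignments confirms none give a value below 0.20.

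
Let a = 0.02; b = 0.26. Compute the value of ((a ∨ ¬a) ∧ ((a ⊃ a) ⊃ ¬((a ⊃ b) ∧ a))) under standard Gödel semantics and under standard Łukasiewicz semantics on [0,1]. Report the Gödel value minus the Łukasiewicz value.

Gödel evaluation:
  ¬a: Gödel ¬ of 0.02 = 0 (operand ≠ 0)
  (a ∨ ¬a) = max(0.02, 0) = 0.02
  (a ⊃ a): 0.02 ≤ 0.02, so result = 1
  (a ⊃ b): 0.02 ≤ 0.26, so result = 1
  ((a ⊃ b) ∧ a) = min(1, 0.02) = 0.02
  ¬((a ⊃ b) ∧ a): Gödel ¬ of 0.02 = 0 (operand ≠ 0)
  ((a ⊃ a) ⊃ ¬((a ⊃ b) ∧ a)): 1 > 0, so result = 0
  ((a ∨ ¬a) ∧ ((a ⊃ a) ⊃ ¬((a ⊃ b) ∧ a))) = min(0.02, 0) = 0
  Gödel value = 0
Łukasiewicz evaluation:
  ¬a: Łukasiewicz ¬ gives 1 − 0.02 = 0.98
  (a ∨ ¬a) = max(0.02, 0.98) = 0.98
  (a ⊃ a): min(1, 1 − 0.02 + 0.02) = 1
  (a ⊃ b): min(1, 1 − 0.02 + 0.26) = 1
  ((a ⊃ b) ∧ a) = min(1, 0.02) = 0.02
  ¬((a ⊃ b) ∧ a): Łukasiewicz ¬ gives 1 − 0.02 = 0.98
  ((a ⊃ a) ⊃ ¬((a ⊃ b) ∧ a)): min(1, 1 − 1 + 0.98) = 0.98
  ((a ∨ ¬a) ∧ ((a ⊃ a) ⊃ ¬((a ⊃ b) ∧ a))) = min(0.98, 0.98) = 0.98
  Łukasiewicz value = 0.98
Difference: 0 − 0.98 = -0.98

-0.98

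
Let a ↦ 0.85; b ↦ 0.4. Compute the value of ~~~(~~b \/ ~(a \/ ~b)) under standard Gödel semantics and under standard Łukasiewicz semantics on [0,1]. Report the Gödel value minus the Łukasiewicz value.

Gödel evaluation:
  ~b: Gödel ¬ of 0.4 = 0 (operand ≠ 0)
  ~~b: Gödel ¬ of 0 = 1 (operand is 0)
  ~b: Gödel ¬ of 0.4 = 0 (operand ≠ 0)
  (a \/ ~b) = max(0.85, 0) = 0.85
  ~(a \/ ~b): Gödel ¬ of 0.85 = 0 (operand ≠ 0)
  (~~b \/ ~(a \/ ~b)) = max(1, 0) = 1
  ~(~~b \/ ~(a \/ ~b)): Gödel ¬ of 1 = 0 (operand ≠ 0)
  ~~(~~b \/ ~(a \/ ~b)): Gödel ¬ of 0 = 1 (operand is 0)
  ~~~(~~b \/ ~(a \/ ~b)): Gödel ¬ of 1 = 0 (operand ≠ 0)
  Gödel value = 0
Łukasiewicz evaluation:
  ~b: Łukasiewicz ¬ gives 1 − 0.4 = 0.6
  ~~b: Łukasiewicz ¬ gives 1 − 0.6 = 0.4
  ~b: Łukasiewicz ¬ gives 1 − 0.4 = 0.6
  (a \/ ~b) = max(0.85, 0.6) = 0.85
  ~(a \/ ~b): Łukasiewicz ¬ gives 1 − 0.85 = 0.15
  (~~b \/ ~(a \/ ~b)) = max(0.4, 0.15) = 0.4
  ~(~~b \/ ~(a \/ ~b)): Łukasiewicz ¬ gives 1 − 0.4 = 0.6
  ~~(~~b \/ ~(a \/ ~b)): Łukasiewicz ¬ gives 1 − 0.6 = 0.4
  ~~~(~~b \/ ~(a \/ ~b)): Łukasiewicz ¬ gives 1 − 0.4 = 0.6
  Łukasiewicz value = 0.6
Difference: 0 − 0.6 = -0.60

-0.60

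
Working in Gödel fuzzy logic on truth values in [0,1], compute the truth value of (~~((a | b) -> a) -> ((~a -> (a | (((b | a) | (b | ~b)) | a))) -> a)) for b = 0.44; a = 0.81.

(a | b) = max(0.81, 0.44) = 0.81
((a | b) -> a): 0.81 ≤ 0.81, so result = 1
~((a | b) -> a): Gödel ¬ of 1 = 0 (operand ≠ 0)
~~((a | b) -> a): Gödel ¬ of 0 = 1 (operand is 0)
~a: Gödel ¬ of 0.81 = 0 (operand ≠ 0)
(b | a) = max(0.44, 0.81) = 0.81
~b: Gödel ¬ of 0.44 = 0 (operand ≠ 0)
(b | ~b) = max(0.44, 0) = 0.44
((b | a) | (b | ~b)) = max(0.81, 0.44) = 0.81
(((b | a) | (b | ~b)) | a) = max(0.81, 0.81) = 0.81
(a | (((b | a) | (b | ~b)) | a)) = max(0.81, 0.81) = 0.81
(~a -> (a | (((b | a) | (b | ~b)) | a))): 0 ≤ 0.81, so result = 1
((~a -> (a | (((b | a) | (b | ~b)) | a))) -> a): 1 > 0.81, so result = 0.81
(~~((a | b) -> a) -> ((~a -> (a | (((b | a) | (b | ~b)) | a))) -> a)): 1 > 0.81, so result = 0.81

0.81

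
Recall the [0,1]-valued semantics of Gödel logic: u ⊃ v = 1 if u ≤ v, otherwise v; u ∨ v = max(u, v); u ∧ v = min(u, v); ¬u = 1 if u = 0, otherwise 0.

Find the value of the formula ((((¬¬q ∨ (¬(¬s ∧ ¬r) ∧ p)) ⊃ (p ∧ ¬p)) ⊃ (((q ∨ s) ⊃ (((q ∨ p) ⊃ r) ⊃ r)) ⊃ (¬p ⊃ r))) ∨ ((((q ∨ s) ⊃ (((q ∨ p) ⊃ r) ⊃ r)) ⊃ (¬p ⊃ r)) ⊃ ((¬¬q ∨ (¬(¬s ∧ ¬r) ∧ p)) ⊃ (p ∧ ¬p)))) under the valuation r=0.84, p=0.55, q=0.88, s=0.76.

1.00

¬q: Gödel ¬ of 0.88 = 0 (operand ≠ 0)
¬¬q: Gödel ¬ of 0 = 1 (operand is 0)
¬s: Gödel ¬ of 0.76 = 0 (operand ≠ 0)
¬r: Gödel ¬ of 0.84 = 0 (operand ≠ 0)
(¬s ∧ ¬r) = min(0, 0) = 0
¬(¬s ∧ ¬r): Gödel ¬ of 0 = 1 (operand is 0)
(¬(¬s ∧ ¬r) ∧ p) = min(1, 0.55) = 0.55
(¬¬q ∨ (¬(¬s ∧ ¬r) ∧ p)) = max(1, 0.55) = 1
¬p: Gödel ¬ of 0.55 = 0 (operand ≠ 0)
(p ∧ ¬p) = min(0.55, 0) = 0
((¬¬q ∨ (¬(¬s ∧ ¬r) ∧ p)) ⊃ (p ∧ ¬p)): 1 > 0, so result = 0
(q ∨ s) = max(0.88, 0.76) = 0.88
(q ∨ p) = max(0.88, 0.55) = 0.88
((q ∨ p) ⊃ r): 0.88 > 0.84, so result = 0.84
(((q ∨ p) ⊃ r) ⊃ r): 0.84 ≤ 0.84, so result = 1
((q ∨ s) ⊃ (((q ∨ p) ⊃ r) ⊃ r)): 0.88 ≤ 1, so result = 1
¬p: Gödel ¬ of 0.55 = 0 (operand ≠ 0)
(¬p ⊃ r): 0 ≤ 0.84, so result = 1
(((q ∨ s) ⊃ (((q ∨ p) ⊃ r) ⊃ r)) ⊃ (¬p ⊃ r)): 1 ≤ 1, so result = 1
(((¬¬q ∨ (¬(¬s ∧ ¬r) ∧ p)) ⊃ (p ∧ ¬p)) ⊃ (((q ∨ s) ⊃ (((q ∨ p) ⊃ r) ⊃ r)) ⊃ (¬p ⊃ r))): 0 ≤ 1, so result = 1
(q ∨ s) = max(0.88, 0.76) = 0.88
(q ∨ p) = max(0.88, 0.55) = 0.88
((q ∨ p) ⊃ r): 0.88 > 0.84, so result = 0.84
(((q ∨ p) ⊃ r) ⊃ r): 0.84 ≤ 0.84, so result = 1
((q ∨ s) ⊃ (((q ∨ p) ⊃ r) ⊃ r)): 0.88 ≤ 1, so result = 1
¬p: Gödel ¬ of 0.55 = 0 (operand ≠ 0)
(¬p ⊃ r): 0 ≤ 0.84, so result = 1
(((q ∨ s) ⊃ (((q ∨ p) ⊃ r) ⊃ r)) ⊃ (¬p ⊃ r)): 1 ≤ 1, so result = 1
¬q: Gödel ¬ of 0.88 = 0 (operand ≠ 0)
¬¬q: Gödel ¬ of 0 = 1 (operand is 0)
¬s: Gödel ¬ of 0.76 = 0 (operand ≠ 0)
¬r: Gödel ¬ of 0.84 = 0 (operand ≠ 0)
(¬s ∧ ¬r) = min(0, 0) = 0
¬(¬s ∧ ¬r): Gödel ¬ of 0 = 1 (operand is 0)
(¬(¬s ∧ ¬r) ∧ p) = min(1, 0.55) = 0.55
(¬¬q ∨ (¬(¬s ∧ ¬r) ∧ p)) = max(1, 0.55) = 1
¬p: Gödel ¬ of 0.55 = 0 (operand ≠ 0)
(p ∧ ¬p) = min(0.55, 0) = 0
((¬¬q ∨ (¬(¬s ∧ ¬r) ∧ p)) ⊃ (p ∧ ¬p)): 1 > 0, so result = 0
((((q ∨ s) ⊃ (((q ∨ p) ⊃ r) ⊃ r)) ⊃ (¬p ⊃ r)) ⊃ ((¬¬q ∨ (¬(¬s ∧ ¬r) ∧ p)) ⊃ (p ∧ ¬p))): 1 > 0, so result = 0
((((¬¬q ∨ (¬(¬s ∧ ¬r) ∧ p)) ⊃ (p ∧ ¬p)) ⊃ (((q ∨ s) ⊃ (((q ∨ p) ⊃ r) ⊃ r)) ⊃ (¬p ⊃ r))) ∨ ((((q ∨ s) ⊃ (((q ∨ p) ⊃ r) ⊃ r)) ⊃ (¬p ⊃ r)) ⊃ ((¬¬q ∨ (¬(¬s ∧ ¬r) ∧ p)) ⊃ (p ∧ ¬p)))) = max(1, 0) = 1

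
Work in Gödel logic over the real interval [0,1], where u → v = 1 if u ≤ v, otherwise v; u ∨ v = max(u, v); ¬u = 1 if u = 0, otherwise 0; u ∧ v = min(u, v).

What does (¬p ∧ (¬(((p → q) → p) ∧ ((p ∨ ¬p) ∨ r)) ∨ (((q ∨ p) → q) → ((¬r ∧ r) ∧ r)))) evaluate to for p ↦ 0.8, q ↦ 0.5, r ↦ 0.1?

¬p: Gödel ¬ of 0.8 = 0 (operand ≠ 0)
(p → q): 0.8 > 0.5, so result = 0.5
((p → q) → p): 0.5 ≤ 0.8, so result = 1
¬p: Gödel ¬ of 0.8 = 0 (operand ≠ 0)
(p ∨ ¬p) = max(0.8, 0) = 0.8
((p ∨ ¬p) ∨ r) = max(0.8, 0.1) = 0.8
(((p → q) → p) ∧ ((p ∨ ¬p) ∨ r)) = min(1, 0.8) = 0.8
¬(((p → q) → p) ∧ ((p ∨ ¬p) ∨ r)): Gödel ¬ of 0.8 = 0 (operand ≠ 0)
(q ∨ p) = max(0.5, 0.8) = 0.8
((q ∨ p) → q): 0.8 > 0.5, so result = 0.5
¬r: Gödel ¬ of 0.1 = 0 (operand ≠ 0)
(¬r ∧ r) = min(0, 0.1) = 0
((¬r ∧ r) ∧ r) = min(0, 0.1) = 0
(((q ∨ p) → q) → ((¬r ∧ r) ∧ r)): 0.5 > 0, so result = 0
(¬(((p → q) → p) ∧ ((p ∨ ¬p) ∨ r)) ∨ (((q ∨ p) → q) → ((¬r ∧ r) ∧ r))) = max(0, 0) = 0
(¬p ∧ (¬(((p → q) → p) ∧ ((p ∨ ¬p) ∨ r)) ∨ (((q ∨ p) → q) → ((¬r ∧ r) ∧ r)))) = min(0, 0) = 0

0.00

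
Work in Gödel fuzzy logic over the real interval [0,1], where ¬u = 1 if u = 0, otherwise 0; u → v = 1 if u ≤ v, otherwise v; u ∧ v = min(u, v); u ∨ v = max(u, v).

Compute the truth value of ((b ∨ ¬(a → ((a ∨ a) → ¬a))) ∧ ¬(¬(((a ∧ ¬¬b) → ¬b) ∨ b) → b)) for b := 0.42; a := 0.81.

0.00

(a ∨ a) = max(0.81, 0.81) = 0.81
¬a: Gödel ¬ of 0.81 = 0 (operand ≠ 0)
((a ∨ a) → ¬a): 0.81 > 0, so result = 0
(a → ((a ∨ a) → ¬a)): 0.81 > 0, so result = 0
¬(a → ((a ∨ a) → ¬a)): Gödel ¬ of 0 = 1 (operand is 0)
(b ∨ ¬(a → ((a ∨ a) → ¬a))) = max(0.42, 1) = 1
¬b: Gödel ¬ of 0.42 = 0 (operand ≠ 0)
¬¬b: Gödel ¬ of 0 = 1 (operand is 0)
(a ∧ ¬¬b) = min(0.81, 1) = 0.81
¬b: Gödel ¬ of 0.42 = 0 (operand ≠ 0)
((a ∧ ¬¬b) → ¬b): 0.81 > 0, so result = 0
(((a ∧ ¬¬b) → ¬b) ∨ b) = max(0, 0.42) = 0.42
¬(((a ∧ ¬¬b) → ¬b) ∨ b): Gödel ¬ of 0.42 = 0 (operand ≠ 0)
(¬(((a ∧ ¬¬b) → ¬b) ∨ b) → b): 0 ≤ 0.42, so result = 1
¬(¬(((a ∧ ¬¬b) → ¬b) ∨ b) → b): Gödel ¬ of 1 = 0 (operand ≠ 0)
((b ∨ ¬(a → ((a ∨ a) → ¬a))) ∧ ¬(¬(((a ∧ ¬¬b) → ¬b) ∨ b) → b)) = min(1, 0) = 0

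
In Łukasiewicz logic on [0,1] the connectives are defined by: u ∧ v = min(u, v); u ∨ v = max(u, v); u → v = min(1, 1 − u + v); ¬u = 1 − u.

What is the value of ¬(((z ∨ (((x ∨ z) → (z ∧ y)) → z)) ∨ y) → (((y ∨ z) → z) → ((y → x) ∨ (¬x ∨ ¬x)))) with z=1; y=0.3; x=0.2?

(x ∨ z) = max(0.2, 1) = 1
(z ∧ y) = min(1, 0.3) = 0.3
((x ∨ z) → (z ∧ y)): min(1, 1 − 1 + 0.3) = 0.3
(((x ∨ z) → (z ∧ y)) → z): min(1, 1 − 0.3 + 1) = 1
(z ∨ (((x ∨ z) → (z ∧ y)) → z)) = max(1, 1) = 1
((z ∨ (((x ∨ z) → (z ∧ y)) → z)) ∨ y) = max(1, 0.3) = 1
(y ∨ z) = max(0.3, 1) = 1
((y ∨ z) → z): min(1, 1 − 1 + 1) = 1
(y → x): min(1, 1 − 0.3 + 0.2) = 0.9
¬x: Łukasiewicz ¬ gives 1 − 0.2 = 0.8
¬x: Łukasiewicz ¬ gives 1 − 0.2 = 0.8
(¬x ∨ ¬x) = max(0.8, 0.8) = 0.8
((y → x) ∨ (¬x ∨ ¬x)) = max(0.9, 0.8) = 0.9
(((y ∨ z) → z) → ((y → x) ∨ (¬x ∨ ¬x))): min(1, 1 − 1 + 0.9) = 0.9
(((z ∨ (((x ∨ z) → (z ∧ y)) → z)) ∨ y) → (((y ∨ z) → z) → ((y → x) ∨ (¬x ∨ ¬x)))): min(1, 1 − 1 + 0.9) = 0.9
¬(((z ∨ (((x ∨ z) → (z ∧ y)) → z)) ∨ y) → (((y ∨ z) → z) → ((y → x) ∨ (¬x ∨ ¬x)))): Łukasiewicz ¬ gives 1 − 0.9 = 0.1

0.10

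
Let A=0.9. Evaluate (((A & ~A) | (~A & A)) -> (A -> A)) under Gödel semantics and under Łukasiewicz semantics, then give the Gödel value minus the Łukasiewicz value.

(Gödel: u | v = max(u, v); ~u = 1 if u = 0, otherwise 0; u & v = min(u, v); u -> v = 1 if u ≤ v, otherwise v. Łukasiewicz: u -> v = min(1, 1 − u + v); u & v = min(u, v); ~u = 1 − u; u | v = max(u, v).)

0.00

Gödel evaluation:
  ~A: Gödel ¬ of 0.9 = 0 (operand ≠ 0)
  (A & ~A) = min(0.9, 0) = 0
  ~A: Gödel ¬ of 0.9 = 0 (operand ≠ 0)
  (~A & A) = min(0, 0.9) = 0
  ((A & ~A) | (~A & A)) = max(0, 0) = 0
  (A -> A): 0.9 ≤ 0.9, so result = 1
  (((A & ~A) | (~A & A)) -> (A -> A)): 0 ≤ 1, so result = 1
  Gödel value = 1
Łukasiewicz evaluation:
  ~A: Łukasiewicz ¬ gives 1 − 0.9 = 0.1
  (A & ~A) = min(0.9, 0.1) = 0.1
  ~A: Łukasiewicz ¬ gives 1 − 0.9 = 0.1
  (~A & A) = min(0.1, 0.9) = 0.1
  ((A & ~A) | (~A & A)) = max(0.1, 0.1) = 0.1
  (A -> A): min(1, 1 − 0.9 + 0.9) = 1
  (((A & ~A) | (~A & A)) -> (A -> A)): min(1, 1 − 0.1 + 1) = 1
  Łukasiewicz value = 1
Difference: 1 − 1 = 0.00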